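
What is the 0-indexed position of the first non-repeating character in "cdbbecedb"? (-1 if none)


Input: cdbbecedb
Character frequencies:
  'b': 3
  'c': 2
  'd': 2
  'e': 2
Scanning left to right for freq == 1:
  Position 0 ('c'): freq=2, skip
  Position 1 ('d'): freq=2, skip
  Position 2 ('b'): freq=3, skip
  Position 3 ('b'): freq=3, skip
  Position 4 ('e'): freq=2, skip
  Position 5 ('c'): freq=2, skip
  Position 6 ('e'): freq=2, skip
  Position 7 ('d'): freq=2, skip
  Position 8 ('b'): freq=3, skip
  No unique character found => answer = -1

-1


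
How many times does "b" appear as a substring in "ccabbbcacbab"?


Searching for "b" in "ccabbbcacbab"
Scanning each position:
  Position 0: "c" => no
  Position 1: "c" => no
  Position 2: "a" => no
  Position 3: "b" => MATCH
  Position 4: "b" => MATCH
  Position 5: "b" => MATCH
  Position 6: "c" => no
  Position 7: "a" => no
  Position 8: "c" => no
  Position 9: "b" => MATCH
  Position 10: "a" => no
  Position 11: "b" => MATCH
Total occurrences: 5

5


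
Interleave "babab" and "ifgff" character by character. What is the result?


Interleaving "babab" and "ifgff":
  Position 0: 'b' from first, 'i' from second => "bi"
  Position 1: 'a' from first, 'f' from second => "af"
  Position 2: 'b' from first, 'g' from second => "bg"
  Position 3: 'a' from first, 'f' from second => "af"
  Position 4: 'b' from first, 'f' from second => "bf"
Result: biafbgafbf

biafbgafbf


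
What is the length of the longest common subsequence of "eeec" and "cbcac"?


LCS of "eeec" and "cbcac"
DP table:
           c    b    c    a    c
      0    0    0    0    0    0
  e   0    0    0    0    0    0
  e   0    0    0    0    0    0
  e   0    0    0    0    0    0
  c   0    1    1    1    1    1
LCS length = dp[4][5] = 1

1


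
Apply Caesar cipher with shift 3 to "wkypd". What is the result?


Caesar cipher: shift "wkypd" by 3
  'w' (pos 22) + 3 = pos 25 = 'z'
  'k' (pos 10) + 3 = pos 13 = 'n'
  'y' (pos 24) + 3 = pos 1 = 'b'
  'p' (pos 15) + 3 = pos 18 = 's'
  'd' (pos 3) + 3 = pos 6 = 'g'
Result: znbsg

znbsg


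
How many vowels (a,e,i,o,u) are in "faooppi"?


Input: faooppi
Checking each character:
  'f' at position 0: consonant
  'a' at position 1: vowel (running total: 1)
  'o' at position 2: vowel (running total: 2)
  'o' at position 3: vowel (running total: 3)
  'p' at position 4: consonant
  'p' at position 5: consonant
  'i' at position 6: vowel (running total: 4)
Total vowels: 4

4


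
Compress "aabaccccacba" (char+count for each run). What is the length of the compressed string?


Input: aabaccccacba
Runs:
  'a' x 2 => "a2"
  'b' x 1 => "b1"
  'a' x 1 => "a1"
  'c' x 4 => "c4"
  'a' x 1 => "a1"
  'c' x 1 => "c1"
  'b' x 1 => "b1"
  'a' x 1 => "a1"
Compressed: "a2b1a1c4a1c1b1a1"
Compressed length: 16

16


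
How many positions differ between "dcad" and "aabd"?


Comparing "dcad" and "aabd" position by position:
  Position 0: 'd' vs 'a' => DIFFER
  Position 1: 'c' vs 'a' => DIFFER
  Position 2: 'a' vs 'b' => DIFFER
  Position 3: 'd' vs 'd' => same
Positions that differ: 3

3


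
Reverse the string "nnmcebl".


Input: nnmcebl
Reading characters right to left:
  Position 6: 'l'
  Position 5: 'b'
  Position 4: 'e'
  Position 3: 'c'
  Position 2: 'm'
  Position 1: 'n'
  Position 0: 'n'
Reversed: lbecmnn

lbecmnn


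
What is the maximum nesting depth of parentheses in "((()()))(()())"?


Input: "((()()))(()())"
Tracking depth:
  Position 0 '(': depth becomes 1
  Position 1 '(': depth becomes 2
  Position 2 '(': depth becomes 3
  Position 3 ')': depth becomes 2
  Position 4 '(': depth becomes 3
  Position 5 ')': depth becomes 2
  Position 6 ')': depth becomes 1
  Position 7 ')': depth becomes 0
  Position 8 '(': depth becomes 1
  Position 9 '(': depth becomes 2
  Position 10 ')': depth becomes 1
  Position 11 '(': depth becomes 2
  Position 12 ')': depth becomes 1
  Position 13 ')': depth becomes 0
Maximum depth reached: 3

3


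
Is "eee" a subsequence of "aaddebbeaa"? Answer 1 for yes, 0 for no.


Check if "eee" is a subsequence of "aaddebbeaa"
Greedy scan:
  Position 0 ('a'): no match needed
  Position 1 ('a'): no match needed
  Position 2 ('d'): no match needed
  Position 3 ('d'): no match needed
  Position 4 ('e'): matches sub[0] = 'e'
  Position 5 ('b'): no match needed
  Position 6 ('b'): no match needed
  Position 7 ('e'): matches sub[1] = 'e'
  Position 8 ('a'): no match needed
  Position 9 ('a'): no match needed
Only matched 2/3 characters => not a subsequence

0


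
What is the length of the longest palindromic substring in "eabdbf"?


Input: "eabdbf"
Checking substrings for palindromes:
  [2:5] "bdb" (len 3) => palindrome
Longest palindromic substring: "bdb" with length 3

3


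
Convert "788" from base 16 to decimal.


Input: "788" in base 16
Positional expansion:
  Digit '7' (value 7) x 16^2 = 1792
  Digit '8' (value 8) x 16^1 = 128
  Digit '8' (value 8) x 16^0 = 8
Sum = 1928

1928


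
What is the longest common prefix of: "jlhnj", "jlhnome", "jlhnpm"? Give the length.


Words: jlhnj, jlhnome, jlhnpm
  Position 0: all 'j' => match
  Position 1: all 'l' => match
  Position 2: all 'h' => match
  Position 3: all 'n' => match
  Position 4: ('j', 'o', 'p') => mismatch, stop
LCP = "jlhn" (length 4)

4


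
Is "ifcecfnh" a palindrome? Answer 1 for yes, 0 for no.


Input: ifcecfnh
Reversed: hnfcecfi
  Compare pos 0 ('i') with pos 7 ('h'): MISMATCH
  Compare pos 1 ('f') with pos 6 ('n'): MISMATCH
  Compare pos 2 ('c') with pos 5 ('f'): MISMATCH
  Compare pos 3 ('e') with pos 4 ('c'): MISMATCH
Result: not a palindrome

0


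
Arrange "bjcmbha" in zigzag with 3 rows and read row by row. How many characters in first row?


Zigzag "bjcmbha" into 3 rows:
Placing characters:
  'b' => row 0
  'j' => row 1
  'c' => row 2
  'm' => row 1
  'b' => row 0
  'h' => row 1
  'a' => row 2
Rows:
  Row 0: "bb"
  Row 1: "jmh"
  Row 2: "ca"
First row length: 2

2


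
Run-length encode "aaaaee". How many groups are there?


Input: aaaaee
Scanning for consecutive runs:
  Group 1: 'a' x 4 (positions 0-3)
  Group 2: 'e' x 2 (positions 4-5)
Total groups: 2

2


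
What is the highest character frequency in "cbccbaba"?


Input: cbccbaba
Character counts:
  'a': 2
  'b': 3
  'c': 3
Maximum frequency: 3

3


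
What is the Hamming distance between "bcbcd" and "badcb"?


Comparing "bcbcd" and "badcb" position by position:
  Position 0: 'b' vs 'b' => same
  Position 1: 'c' vs 'a' => differ
  Position 2: 'b' vs 'd' => differ
  Position 3: 'c' vs 'c' => same
  Position 4: 'd' vs 'b' => differ
Total differences (Hamming distance): 3

3


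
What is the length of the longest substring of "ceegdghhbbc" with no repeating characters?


Input: "ceegdghhbbc"
Sliding window (track last position of each char):
  Position 0 ('c'): window [0,0] length 1 -- new best
  Position 1 ('e'): window [0,1] length 2 -- new best
  Position 2 ('e'): repeat (last at 1), move window start to 2
  Position 2 ('e'): window [2,2] length 1
  Position 3 ('g'): window [2,3] length 2
  Position 4 ('d'): window [2,4] length 3 -- new best
  Position 5 ('g'): repeat (last at 3), move window start to 4
  Position 5 ('g'): window [4,5] length 2
  Position 6 ('h'): window [4,6] length 3
  Position 7 ('h'): repeat (last at 6), move window start to 7
  Position 7 ('h'): window [7,7] length 1
  Position 8 ('b'): window [7,8] length 2
  Position 9 ('b'): repeat (last at 8), move window start to 9
  Position 9 ('b'): window [9,9] length 1
  Position 10 ('c'): window [9,10] length 2
Longest substring with no repeats: "egd" with length 3

3


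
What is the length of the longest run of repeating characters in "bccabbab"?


Input: "bccabbab"
Scanning for longest run:
  Position 1 ('c'): new char, reset run to 1
  Position 2 ('c'): continues run of 'c', length=2
  Position 3 ('a'): new char, reset run to 1
  Position 4 ('b'): new char, reset run to 1
  Position 5 ('b'): continues run of 'b', length=2
  Position 6 ('a'): new char, reset run to 1
  Position 7 ('b'): new char, reset run to 1
Longest run: 'c' with length 2

2


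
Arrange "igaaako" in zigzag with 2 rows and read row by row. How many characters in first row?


Zigzag "igaaako" into 2 rows:
Placing characters:
  'i' => row 0
  'g' => row 1
  'a' => row 0
  'a' => row 1
  'a' => row 0
  'k' => row 1
  'o' => row 0
Rows:
  Row 0: "iaao"
  Row 1: "gak"
First row length: 4

4


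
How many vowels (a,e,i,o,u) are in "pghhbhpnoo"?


Input: pghhbhpnoo
Checking each character:
  'p' at position 0: consonant
  'g' at position 1: consonant
  'h' at position 2: consonant
  'h' at position 3: consonant
  'b' at position 4: consonant
  'h' at position 5: consonant
  'p' at position 6: consonant
  'n' at position 7: consonant
  'o' at position 8: vowel (running total: 1)
  'o' at position 9: vowel (running total: 2)
Total vowels: 2

2


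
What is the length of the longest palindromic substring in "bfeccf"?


Input: "bfeccf"
Checking substrings for palindromes:
  [3:5] "cc" (len 2) => palindrome
Longest palindromic substring: "cc" with length 2

2


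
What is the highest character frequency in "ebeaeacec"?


Input: ebeaeacec
Character counts:
  'a': 2
  'b': 1
  'c': 2
  'e': 4
Maximum frequency: 4

4


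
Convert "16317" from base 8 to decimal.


Input: "16317" in base 8
Positional expansion:
  Digit '1' (value 1) x 8^4 = 4096
  Digit '6' (value 6) x 8^3 = 3072
  Digit '3' (value 3) x 8^2 = 192
  Digit '1' (value 1) x 8^1 = 8
  Digit '7' (value 7) x 8^0 = 7
Sum = 7375

7375


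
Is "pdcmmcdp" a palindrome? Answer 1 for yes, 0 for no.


Input: pdcmmcdp
Reversed: pdcmmcdp
  Compare pos 0 ('p') with pos 7 ('p'): match
  Compare pos 1 ('d') with pos 6 ('d'): match
  Compare pos 2 ('c') with pos 5 ('c'): match
  Compare pos 3 ('m') with pos 4 ('m'): match
Result: palindrome

1


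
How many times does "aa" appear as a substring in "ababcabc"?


Searching for "aa" in "ababcabc"
Scanning each position:
  Position 0: "ab" => no
  Position 1: "ba" => no
  Position 2: "ab" => no
  Position 3: "bc" => no
  Position 4: "ca" => no
  Position 5: "ab" => no
  Position 6: "bc" => no
Total occurrences: 0

0


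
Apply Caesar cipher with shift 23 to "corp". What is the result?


Caesar cipher: shift "corp" by 23
  'c' (pos 2) + 23 = pos 25 = 'z'
  'o' (pos 14) + 23 = pos 11 = 'l'
  'r' (pos 17) + 23 = pos 14 = 'o'
  'p' (pos 15) + 23 = pos 12 = 'm'
Result: zlom

zlom


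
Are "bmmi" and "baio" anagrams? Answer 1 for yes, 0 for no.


Strings: "bmmi", "baio"
Sorted first:  bimm
Sorted second: abio
Differ at position 0: 'b' vs 'a' => not anagrams

0


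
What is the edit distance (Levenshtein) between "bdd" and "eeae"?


Computing edit distance: "bdd" -> "eeae"
DP table:
           e    e    a    e
      0    1    2    3    4
  b   1    1    2    3    4
  d   2    2    2    3    4
  d   3    3    3    3    4
Edit distance = dp[3][4] = 4

4


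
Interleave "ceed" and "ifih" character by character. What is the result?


Interleaving "ceed" and "ifih":
  Position 0: 'c' from first, 'i' from second => "ci"
  Position 1: 'e' from first, 'f' from second => "ef"
  Position 2: 'e' from first, 'i' from second => "ei"
  Position 3: 'd' from first, 'h' from second => "dh"
Result: ciefeidh

ciefeidh


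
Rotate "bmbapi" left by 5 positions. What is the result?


Input: "bmbapi", rotate left by 5
First 5 characters: "bmbap"
Remaining characters: "i"
Concatenate remaining + first: "i" + "bmbap" = "ibmbap"

ibmbap


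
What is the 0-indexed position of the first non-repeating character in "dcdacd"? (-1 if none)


Input: dcdacd
Character frequencies:
  'a': 1
  'c': 2
  'd': 3
Scanning left to right for freq == 1:
  Position 0 ('d'): freq=3, skip
  Position 1 ('c'): freq=2, skip
  Position 2 ('d'): freq=3, skip
  Position 3 ('a'): unique! => answer = 3

3


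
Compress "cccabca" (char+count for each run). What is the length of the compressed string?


Input: cccabca
Runs:
  'c' x 3 => "c3"
  'a' x 1 => "a1"
  'b' x 1 => "b1"
  'c' x 1 => "c1"
  'a' x 1 => "a1"
Compressed: "c3a1b1c1a1"
Compressed length: 10

10


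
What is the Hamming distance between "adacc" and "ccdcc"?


Comparing "adacc" and "ccdcc" position by position:
  Position 0: 'a' vs 'c' => differ
  Position 1: 'd' vs 'c' => differ
  Position 2: 'a' vs 'd' => differ
  Position 3: 'c' vs 'c' => same
  Position 4: 'c' vs 'c' => same
Total differences (Hamming distance): 3

3


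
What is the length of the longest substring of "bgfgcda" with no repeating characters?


Input: "bgfgcda"
Sliding window (track last position of each char):
  Position 0 ('b'): window [0,0] length 1 -- new best
  Position 1 ('g'): window [0,1] length 2 -- new best
  Position 2 ('f'): window [0,2] length 3 -- new best
  Position 3 ('g'): repeat (last at 1), move window start to 2
  Position 3 ('g'): window [2,3] length 2
  Position 4 ('c'): window [2,4] length 3
  Position 5 ('d'): window [2,5] length 4 -- new best
  Position 6 ('a'): window [2,6] length 5 -- new best
Longest substring with no repeats: "fgcda" with length 5

5


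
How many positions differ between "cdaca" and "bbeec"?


Comparing "cdaca" and "bbeec" position by position:
  Position 0: 'c' vs 'b' => DIFFER
  Position 1: 'd' vs 'b' => DIFFER
  Position 2: 'a' vs 'e' => DIFFER
  Position 3: 'c' vs 'e' => DIFFER
  Position 4: 'a' vs 'c' => DIFFER
Positions that differ: 5

5


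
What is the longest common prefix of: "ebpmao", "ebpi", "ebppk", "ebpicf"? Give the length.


Words: ebpmao, ebpi, ebppk, ebpicf
  Position 0: all 'e' => match
  Position 1: all 'b' => match
  Position 2: all 'p' => match
  Position 3: ('m', 'i', 'p', 'i') => mismatch, stop
LCP = "ebp" (length 3)

3


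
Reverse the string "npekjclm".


Input: npekjclm
Reading characters right to left:
  Position 7: 'm'
  Position 6: 'l'
  Position 5: 'c'
  Position 4: 'j'
  Position 3: 'k'
  Position 2: 'e'
  Position 1: 'p'
  Position 0: 'n'
Reversed: mlcjkepn

mlcjkepn


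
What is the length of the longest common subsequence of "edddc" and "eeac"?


LCS of "edddc" and "eeac"
DP table:
           e    e    a    c
      0    0    0    0    0
  e   0    1    1    1    1
  d   0    1    1    1    1
  d   0    1    1    1    1
  d   0    1    1    1    1
  c   0    1    1    1    2
LCS length = dp[5][4] = 2

2


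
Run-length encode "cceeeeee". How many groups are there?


Input: cceeeeee
Scanning for consecutive runs:
  Group 1: 'c' x 2 (positions 0-1)
  Group 2: 'e' x 6 (positions 2-7)
Total groups: 2

2


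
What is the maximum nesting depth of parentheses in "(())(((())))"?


Input: "(())(((())))"
Tracking depth:
  Position 0 '(': depth becomes 1
  Position 1 '(': depth becomes 2
  Position 2 ')': depth becomes 1
  Position 3 ')': depth becomes 0
  Position 4 '(': depth becomes 1
  Position 5 '(': depth becomes 2
  Position 6 '(': depth becomes 3
  Position 7 '(': depth becomes 4
  Position 8 ')': depth becomes 3
  Position 9 ')': depth becomes 2
  Position 10 ')': depth becomes 1
  Position 11 ')': depth becomes 0
Maximum depth reached: 4

4


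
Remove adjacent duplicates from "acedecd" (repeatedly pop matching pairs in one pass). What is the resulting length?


Input: acedecd
Stack-based adjacent duplicate removal:
  Read 'a': push. Stack: a
  Read 'c': push. Stack: ac
  Read 'e': push. Stack: ace
  Read 'd': push. Stack: aced
  Read 'e': push. Stack: acede
  Read 'c': push. Stack: acedec
  Read 'd': push. Stack: acedecd
Final stack: "acedecd" (length 7)

7


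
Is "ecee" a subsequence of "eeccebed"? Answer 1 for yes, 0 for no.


Check if "ecee" is a subsequence of "eeccebed"
Greedy scan:
  Position 0 ('e'): matches sub[0] = 'e'
  Position 1 ('e'): no match needed
  Position 2 ('c'): matches sub[1] = 'c'
  Position 3 ('c'): no match needed
  Position 4 ('e'): matches sub[2] = 'e'
  Position 5 ('b'): no match needed
  Position 6 ('e'): matches sub[3] = 'e'
  Position 7 ('d'): no match needed
All 4 characters matched => is a subsequence

1


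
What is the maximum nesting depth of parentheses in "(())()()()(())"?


Input: "(())()()()(())"
Tracking depth:
  Position 0 '(': depth becomes 1
  Position 1 '(': depth becomes 2
  Position 2 ')': depth becomes 1
  Position 3 ')': depth becomes 0
  Position 4 '(': depth becomes 1
  Position 5 ')': depth becomes 0
  Position 6 '(': depth becomes 1
  Position 7 ')': depth becomes 0
  Position 8 '(': depth becomes 1
  Position 9 ')': depth becomes 0
  Position 10 '(': depth becomes 1
  Position 11 '(': depth becomes 2
  Position 12 ')': depth becomes 1
  Position 13 ')': depth becomes 0
Maximum depth reached: 2

2


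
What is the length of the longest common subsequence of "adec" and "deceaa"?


LCS of "adec" and "deceaa"
DP table:
           d    e    c    e    a    a
      0    0    0    0    0    0    0
  a   0    0    0    0    0    1    1
  d   0    1    1    1    1    1    1
  e   0    1    2    2    2    2    2
  c   0    1    2    3    3    3    3
LCS length = dp[4][6] = 3

3


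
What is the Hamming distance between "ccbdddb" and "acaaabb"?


Comparing "ccbdddb" and "acaaabb" position by position:
  Position 0: 'c' vs 'a' => differ
  Position 1: 'c' vs 'c' => same
  Position 2: 'b' vs 'a' => differ
  Position 3: 'd' vs 'a' => differ
  Position 4: 'd' vs 'a' => differ
  Position 5: 'd' vs 'b' => differ
  Position 6: 'b' vs 'b' => same
Total differences (Hamming distance): 5

5


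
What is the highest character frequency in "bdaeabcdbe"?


Input: bdaeabcdbe
Character counts:
  'a': 2
  'b': 3
  'c': 1
  'd': 2
  'e': 2
Maximum frequency: 3

3


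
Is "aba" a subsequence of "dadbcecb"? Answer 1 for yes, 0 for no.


Check if "aba" is a subsequence of "dadbcecb"
Greedy scan:
  Position 0 ('d'): no match needed
  Position 1 ('a'): matches sub[0] = 'a'
  Position 2 ('d'): no match needed
  Position 3 ('b'): matches sub[1] = 'b'
  Position 4 ('c'): no match needed
  Position 5 ('e'): no match needed
  Position 6 ('c'): no match needed
  Position 7 ('b'): no match needed
Only matched 2/3 characters => not a subsequence

0


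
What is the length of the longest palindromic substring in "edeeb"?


Input: "edeeb"
Checking substrings for palindromes:
  [0:3] "ede" (len 3) => palindrome
  [2:4] "ee" (len 2) => palindrome
Longest palindromic substring: "ede" with length 3

3


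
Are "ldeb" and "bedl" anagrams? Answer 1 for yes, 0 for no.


Strings: "ldeb", "bedl"
Sorted first:  bdel
Sorted second: bdel
Sorted forms match => anagrams

1


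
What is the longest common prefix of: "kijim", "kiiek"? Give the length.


Words: kijim, kiiek
  Position 0: all 'k' => match
  Position 1: all 'i' => match
  Position 2: ('j', 'i') => mismatch, stop
LCP = "ki" (length 2)

2


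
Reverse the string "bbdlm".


Input: bbdlm
Reading characters right to left:
  Position 4: 'm'
  Position 3: 'l'
  Position 2: 'd'
  Position 1: 'b'
  Position 0: 'b'
Reversed: mldbb

mldbb


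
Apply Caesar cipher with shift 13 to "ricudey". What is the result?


Caesar cipher: shift "ricudey" by 13
  'r' (pos 17) + 13 = pos 4 = 'e'
  'i' (pos 8) + 13 = pos 21 = 'v'
  'c' (pos 2) + 13 = pos 15 = 'p'
  'u' (pos 20) + 13 = pos 7 = 'h'
  'd' (pos 3) + 13 = pos 16 = 'q'
  'e' (pos 4) + 13 = pos 17 = 'r'
  'y' (pos 24) + 13 = pos 11 = 'l'
Result: evphqrl

evphqrl


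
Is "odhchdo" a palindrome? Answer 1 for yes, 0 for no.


Input: odhchdo
Reversed: odhchdo
  Compare pos 0 ('o') with pos 6 ('o'): match
  Compare pos 1 ('d') with pos 5 ('d'): match
  Compare pos 2 ('h') with pos 4 ('h'): match
Result: palindrome

1


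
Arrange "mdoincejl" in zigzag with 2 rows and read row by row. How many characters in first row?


Zigzag "mdoincejl" into 2 rows:
Placing characters:
  'm' => row 0
  'd' => row 1
  'o' => row 0
  'i' => row 1
  'n' => row 0
  'c' => row 1
  'e' => row 0
  'j' => row 1
  'l' => row 0
Rows:
  Row 0: "monel"
  Row 1: "dicj"
First row length: 5

5


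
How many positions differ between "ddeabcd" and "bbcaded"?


Comparing "ddeabcd" and "bbcaded" position by position:
  Position 0: 'd' vs 'b' => DIFFER
  Position 1: 'd' vs 'b' => DIFFER
  Position 2: 'e' vs 'c' => DIFFER
  Position 3: 'a' vs 'a' => same
  Position 4: 'b' vs 'd' => DIFFER
  Position 5: 'c' vs 'e' => DIFFER
  Position 6: 'd' vs 'd' => same
Positions that differ: 5

5


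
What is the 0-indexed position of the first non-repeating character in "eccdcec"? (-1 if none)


Input: eccdcec
Character frequencies:
  'c': 4
  'd': 1
  'e': 2
Scanning left to right for freq == 1:
  Position 0 ('e'): freq=2, skip
  Position 1 ('c'): freq=4, skip
  Position 2 ('c'): freq=4, skip
  Position 3 ('d'): unique! => answer = 3

3


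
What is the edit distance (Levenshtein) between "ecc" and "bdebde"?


Computing edit distance: "ecc" -> "bdebde"
DP table:
           b    d    e    b    d    e
      0    1    2    3    4    5    6
  e   1    1    2    2    3    4    5
  c   2    2    2    3    3    4    5
  c   3    3    3    3    4    4    5
Edit distance = dp[3][6] = 5

5


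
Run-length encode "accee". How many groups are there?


Input: accee
Scanning for consecutive runs:
  Group 1: 'a' x 1 (positions 0-0)
  Group 2: 'c' x 2 (positions 1-2)
  Group 3: 'e' x 2 (positions 3-4)
Total groups: 3

3


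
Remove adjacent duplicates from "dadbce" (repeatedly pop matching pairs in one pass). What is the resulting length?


Input: dadbce
Stack-based adjacent duplicate removal:
  Read 'd': push. Stack: d
  Read 'a': push. Stack: da
  Read 'd': push. Stack: dad
  Read 'b': push. Stack: dadb
  Read 'c': push. Stack: dadbc
  Read 'e': push. Stack: dadbce
Final stack: "dadbce" (length 6)

6


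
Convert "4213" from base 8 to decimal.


Input: "4213" in base 8
Positional expansion:
  Digit '4' (value 4) x 8^3 = 2048
  Digit '2' (value 2) x 8^2 = 128
  Digit '1' (value 1) x 8^1 = 8
  Digit '3' (value 3) x 8^0 = 3
Sum = 2187

2187


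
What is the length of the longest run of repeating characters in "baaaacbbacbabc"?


Input: "baaaacbbacbabc"
Scanning for longest run:
  Position 1 ('a'): new char, reset run to 1
  Position 2 ('a'): continues run of 'a', length=2
  Position 3 ('a'): continues run of 'a', length=3
  Position 4 ('a'): continues run of 'a', length=4
  Position 5 ('c'): new char, reset run to 1
  Position 6 ('b'): new char, reset run to 1
  Position 7 ('b'): continues run of 'b', length=2
  Position 8 ('a'): new char, reset run to 1
  Position 9 ('c'): new char, reset run to 1
  Position 10 ('b'): new char, reset run to 1
  Position 11 ('a'): new char, reset run to 1
  Position 12 ('b'): new char, reset run to 1
  Position 13 ('c'): new char, reset run to 1
Longest run: 'a' with length 4

4


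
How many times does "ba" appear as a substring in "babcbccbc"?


Searching for "ba" in "babcbccbc"
Scanning each position:
  Position 0: "ba" => MATCH
  Position 1: "ab" => no
  Position 2: "bc" => no
  Position 3: "cb" => no
  Position 4: "bc" => no
  Position 5: "cc" => no
  Position 6: "cb" => no
  Position 7: "bc" => no
Total occurrences: 1

1


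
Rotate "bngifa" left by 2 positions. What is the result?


Input: "bngifa", rotate left by 2
First 2 characters: "bn"
Remaining characters: "gifa"
Concatenate remaining + first: "gifa" + "bn" = "gifabn"

gifabn


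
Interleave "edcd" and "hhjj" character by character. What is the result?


Interleaving "edcd" and "hhjj":
  Position 0: 'e' from first, 'h' from second => "eh"
  Position 1: 'd' from first, 'h' from second => "dh"
  Position 2: 'c' from first, 'j' from second => "cj"
  Position 3: 'd' from first, 'j' from second => "dj"
Result: ehdhcjdj

ehdhcjdj


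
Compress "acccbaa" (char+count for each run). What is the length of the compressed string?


Input: acccbaa
Runs:
  'a' x 1 => "a1"
  'c' x 3 => "c3"
  'b' x 1 => "b1"
  'a' x 2 => "a2"
Compressed: "a1c3b1a2"
Compressed length: 8

8


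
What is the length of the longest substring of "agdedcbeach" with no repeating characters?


Input: "agdedcbeach"
Sliding window (track last position of each char):
  Position 0 ('a'): window [0,0] length 1 -- new best
  Position 1 ('g'): window [0,1] length 2 -- new best
  Position 2 ('d'): window [0,2] length 3 -- new best
  Position 3 ('e'): window [0,3] length 4 -- new best
  Position 4 ('d'): repeat (last at 2), move window start to 3
  Position 4 ('d'): window [3,4] length 2
  Position 5 ('c'): window [3,5] length 3
  Position 6 ('b'): window [3,6] length 4
  Position 7 ('e'): repeat (last at 3), move window start to 4
  Position 7 ('e'): window [4,7] length 4
  Position 8 ('a'): window [4,8] length 5 -- new best
  Position 9 ('c'): repeat (last at 5), move window start to 6
  Position 9 ('c'): window [6,9] length 4
  Position 10 ('h'): window [6,10] length 5
Longest substring with no repeats: "dcbea" with length 5

5


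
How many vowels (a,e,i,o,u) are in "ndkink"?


Input: ndkink
Checking each character:
  'n' at position 0: consonant
  'd' at position 1: consonant
  'k' at position 2: consonant
  'i' at position 3: vowel (running total: 1)
  'n' at position 4: consonant
  'k' at position 5: consonant
Total vowels: 1

1


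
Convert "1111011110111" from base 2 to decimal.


Input: "1111011110111" in base 2
Positional expansion:
  Digit '1' (value 1) x 2^12 = 4096
  Digit '1' (value 1) x 2^11 = 2048
  Digit '1' (value 1) x 2^10 = 1024
  Digit '1' (value 1) x 2^9 = 512
  Digit '0' (value 0) x 2^8 = 0
  Digit '1' (value 1) x 2^7 = 128
  Digit '1' (value 1) x 2^6 = 64
  Digit '1' (value 1) x 2^5 = 32
  Digit '1' (value 1) x 2^4 = 16
  Digit '0' (value 0) x 2^3 = 0
  Digit '1' (value 1) x 2^2 = 4
  Digit '1' (value 1) x 2^1 = 2
  Digit '1' (value 1) x 2^0 = 1
Sum = 7927

7927


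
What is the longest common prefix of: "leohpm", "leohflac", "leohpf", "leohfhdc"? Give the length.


Words: leohpm, leohflac, leohpf, leohfhdc
  Position 0: all 'l' => match
  Position 1: all 'e' => match
  Position 2: all 'o' => match
  Position 3: all 'h' => match
  Position 4: ('p', 'f', 'p', 'f') => mismatch, stop
LCP = "leoh" (length 4)

4


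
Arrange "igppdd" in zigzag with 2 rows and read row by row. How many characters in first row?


Zigzag "igppdd" into 2 rows:
Placing characters:
  'i' => row 0
  'g' => row 1
  'p' => row 0
  'p' => row 1
  'd' => row 0
  'd' => row 1
Rows:
  Row 0: "ipd"
  Row 1: "gpd"
First row length: 3

3


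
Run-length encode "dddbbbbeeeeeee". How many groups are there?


Input: dddbbbbeeeeeee
Scanning for consecutive runs:
  Group 1: 'd' x 3 (positions 0-2)
  Group 2: 'b' x 4 (positions 3-6)
  Group 3: 'e' x 7 (positions 7-13)
Total groups: 3

3


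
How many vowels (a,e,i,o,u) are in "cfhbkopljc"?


Input: cfhbkopljc
Checking each character:
  'c' at position 0: consonant
  'f' at position 1: consonant
  'h' at position 2: consonant
  'b' at position 3: consonant
  'k' at position 4: consonant
  'o' at position 5: vowel (running total: 1)
  'p' at position 6: consonant
  'l' at position 7: consonant
  'j' at position 8: consonant
  'c' at position 9: consonant
Total vowels: 1

1


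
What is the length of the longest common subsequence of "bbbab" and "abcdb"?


LCS of "bbbab" and "abcdb"
DP table:
           a    b    c    d    b
      0    0    0    0    0    0
  b   0    0    1    1    1    1
  b   0    0    1    1    1    2
  b   0    0    1    1    1    2
  a   0    1    1    1    1    2
  b   0    1    2    2    2    2
LCS length = dp[5][5] = 2

2


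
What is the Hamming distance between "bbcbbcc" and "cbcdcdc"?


Comparing "bbcbbcc" and "cbcdcdc" position by position:
  Position 0: 'b' vs 'c' => differ
  Position 1: 'b' vs 'b' => same
  Position 2: 'c' vs 'c' => same
  Position 3: 'b' vs 'd' => differ
  Position 4: 'b' vs 'c' => differ
  Position 5: 'c' vs 'd' => differ
  Position 6: 'c' vs 'c' => same
Total differences (Hamming distance): 4

4


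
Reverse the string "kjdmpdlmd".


Input: kjdmpdlmd
Reading characters right to left:
  Position 8: 'd'
  Position 7: 'm'
  Position 6: 'l'
  Position 5: 'd'
  Position 4: 'p'
  Position 3: 'm'
  Position 2: 'd'
  Position 1: 'j'
  Position 0: 'k'
Reversed: dmldpmdjk

dmldpmdjk


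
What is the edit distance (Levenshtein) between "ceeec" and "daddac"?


Computing edit distance: "ceeec" -> "daddac"
DP table:
           d    a    d    d    a    c
      0    1    2    3    4    5    6
  c   1    1    2    3    4    5    5
  e   2    2    2    3    4    5    6
  e   3    3    3    3    4    5    6
  e   4    4    4    4    4    5    6
  c   5    5    5    5    5    5    5
Edit distance = dp[5][6] = 5

5


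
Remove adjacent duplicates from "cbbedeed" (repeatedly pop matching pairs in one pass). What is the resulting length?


Input: cbbedeed
Stack-based adjacent duplicate removal:
  Read 'c': push. Stack: c
  Read 'b': push. Stack: cb
  Read 'b': matches stack top 'b' => pop. Stack: c
  Read 'e': push. Stack: ce
  Read 'd': push. Stack: ced
  Read 'e': push. Stack: cede
  Read 'e': matches stack top 'e' => pop. Stack: ced
  Read 'd': matches stack top 'd' => pop. Stack: ce
Final stack: "ce" (length 2)

2


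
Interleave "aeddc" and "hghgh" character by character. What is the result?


Interleaving "aeddc" and "hghgh":
  Position 0: 'a' from first, 'h' from second => "ah"
  Position 1: 'e' from first, 'g' from second => "eg"
  Position 2: 'd' from first, 'h' from second => "dh"
  Position 3: 'd' from first, 'g' from second => "dg"
  Position 4: 'c' from first, 'h' from second => "ch"
Result: ahegdhdgch

ahegdhdgch


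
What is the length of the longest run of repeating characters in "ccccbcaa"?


Input: "ccccbcaa"
Scanning for longest run:
  Position 1 ('c'): continues run of 'c', length=2
  Position 2 ('c'): continues run of 'c', length=3
  Position 3 ('c'): continues run of 'c', length=4
  Position 4 ('b'): new char, reset run to 1
  Position 5 ('c'): new char, reset run to 1
  Position 6 ('a'): new char, reset run to 1
  Position 7 ('a'): continues run of 'a', length=2
Longest run: 'c' with length 4

4


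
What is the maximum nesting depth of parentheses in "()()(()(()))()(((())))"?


Input: "()()(()(()))()(((())))"
Tracking depth:
  Position 0 '(': depth becomes 1
  Position 1 ')': depth becomes 0
  Position 2 '(': depth becomes 1
  Position 3 ')': depth becomes 0
  Position 4 '(': depth becomes 1
  Position 5 '(': depth becomes 2
  Position 6 ')': depth becomes 1
  Position 7 '(': depth becomes 2
  Position 8 '(': depth becomes 3
  Position 9 ')': depth becomes 2
  Position 10 ')': depth becomes 1
  Position 11 ')': depth becomes 0
  Position 12 '(': depth becomes 1
  Position 13 ')': depth becomes 0
  Position 14 '(': depth becomes 1
  Position 15 '(': depth becomes 2
  Position 16 '(': depth becomes 3
  Position 17 '(': depth becomes 4
  Position 18 ')': depth becomes 3
  Position 19 ')': depth becomes 2
  Position 20 ')': depth becomes 1
  Position 21 ')': depth becomes 0
Maximum depth reached: 4

4


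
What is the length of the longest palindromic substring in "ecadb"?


Input: "ecadb"
Checking substrings for palindromes:
  No multi-char palindromic substrings found
Longest palindromic substring: "e" with length 1

1


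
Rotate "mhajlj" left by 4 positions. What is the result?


Input: "mhajlj", rotate left by 4
First 4 characters: "mhaj"
Remaining characters: "lj"
Concatenate remaining + first: "lj" + "mhaj" = "ljmhaj"

ljmhaj


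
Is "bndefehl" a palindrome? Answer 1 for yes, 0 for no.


Input: bndefehl
Reversed: lhefednb
  Compare pos 0 ('b') with pos 7 ('l'): MISMATCH
  Compare pos 1 ('n') with pos 6 ('h'): MISMATCH
  Compare pos 2 ('d') with pos 5 ('e'): MISMATCH
  Compare pos 3 ('e') with pos 4 ('f'): MISMATCH
Result: not a palindrome

0


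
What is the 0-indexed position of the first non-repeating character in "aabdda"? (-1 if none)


Input: aabdda
Character frequencies:
  'a': 3
  'b': 1
  'd': 2
Scanning left to right for freq == 1:
  Position 0 ('a'): freq=3, skip
  Position 1 ('a'): freq=3, skip
  Position 2 ('b'): unique! => answer = 2

2


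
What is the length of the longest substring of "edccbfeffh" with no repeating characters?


Input: "edccbfeffh"
Sliding window (track last position of each char):
  Position 0 ('e'): window [0,0] length 1 -- new best
  Position 1 ('d'): window [0,1] length 2 -- new best
  Position 2 ('c'): window [0,2] length 3 -- new best
  Position 3 ('c'): repeat (last at 2), move window start to 3
  Position 3 ('c'): window [3,3] length 1
  Position 4 ('b'): window [3,4] length 2
  Position 5 ('f'): window [3,5] length 3
  Position 6 ('e'): window [3,6] length 4 -- new best
  Position 7 ('f'): repeat (last at 5), move window start to 6
  Position 7 ('f'): window [6,7] length 2
  Position 8 ('f'): repeat (last at 7), move window start to 8
  Position 8 ('f'): window [8,8] length 1
  Position 9 ('h'): window [8,9] length 2
Longest substring with no repeats: "cbfe" with length 4

4


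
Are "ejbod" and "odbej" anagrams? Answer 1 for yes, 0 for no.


Strings: "ejbod", "odbej"
Sorted first:  bdejo
Sorted second: bdejo
Sorted forms match => anagrams

1


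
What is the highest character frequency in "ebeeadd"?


Input: ebeeadd
Character counts:
  'a': 1
  'b': 1
  'd': 2
  'e': 3
Maximum frequency: 3

3


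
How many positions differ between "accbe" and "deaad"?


Comparing "accbe" and "deaad" position by position:
  Position 0: 'a' vs 'd' => DIFFER
  Position 1: 'c' vs 'e' => DIFFER
  Position 2: 'c' vs 'a' => DIFFER
  Position 3: 'b' vs 'a' => DIFFER
  Position 4: 'e' vs 'd' => DIFFER
Positions that differ: 5

5


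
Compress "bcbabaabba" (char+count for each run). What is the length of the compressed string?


Input: bcbabaabba
Runs:
  'b' x 1 => "b1"
  'c' x 1 => "c1"
  'b' x 1 => "b1"
  'a' x 1 => "a1"
  'b' x 1 => "b1"
  'a' x 2 => "a2"
  'b' x 2 => "b2"
  'a' x 1 => "a1"
Compressed: "b1c1b1a1b1a2b2a1"
Compressed length: 16

16


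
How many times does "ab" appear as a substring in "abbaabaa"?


Searching for "ab" in "abbaabaa"
Scanning each position:
  Position 0: "ab" => MATCH
  Position 1: "bb" => no
  Position 2: "ba" => no
  Position 3: "aa" => no
  Position 4: "ab" => MATCH
  Position 5: "ba" => no
  Position 6: "aa" => no
Total occurrences: 2

2


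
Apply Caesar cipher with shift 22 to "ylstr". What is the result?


Caesar cipher: shift "ylstr" by 22
  'y' (pos 24) + 22 = pos 20 = 'u'
  'l' (pos 11) + 22 = pos 7 = 'h'
  's' (pos 18) + 22 = pos 14 = 'o'
  't' (pos 19) + 22 = pos 15 = 'p'
  'r' (pos 17) + 22 = pos 13 = 'n'
Result: uhopn

uhopn


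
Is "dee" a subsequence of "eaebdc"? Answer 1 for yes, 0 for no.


Check if "dee" is a subsequence of "eaebdc"
Greedy scan:
  Position 0 ('e'): no match needed
  Position 1 ('a'): no match needed
  Position 2 ('e'): no match needed
  Position 3 ('b'): no match needed
  Position 4 ('d'): matches sub[0] = 'd'
  Position 5 ('c'): no match needed
Only matched 1/3 characters => not a subsequence

0


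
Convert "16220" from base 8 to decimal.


Input: "16220" in base 8
Positional expansion:
  Digit '1' (value 1) x 8^4 = 4096
  Digit '6' (value 6) x 8^3 = 3072
  Digit '2' (value 2) x 8^2 = 128
  Digit '2' (value 2) x 8^1 = 16
  Digit '0' (value 0) x 8^0 = 0
Sum = 7312

7312


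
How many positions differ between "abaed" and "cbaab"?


Comparing "abaed" and "cbaab" position by position:
  Position 0: 'a' vs 'c' => DIFFER
  Position 1: 'b' vs 'b' => same
  Position 2: 'a' vs 'a' => same
  Position 3: 'e' vs 'a' => DIFFER
  Position 4: 'd' vs 'b' => DIFFER
Positions that differ: 3

3


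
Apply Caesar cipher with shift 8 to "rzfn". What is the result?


Caesar cipher: shift "rzfn" by 8
  'r' (pos 17) + 8 = pos 25 = 'z'
  'z' (pos 25) + 8 = pos 7 = 'h'
  'f' (pos 5) + 8 = pos 13 = 'n'
  'n' (pos 13) + 8 = pos 21 = 'v'
Result: zhnv

zhnv


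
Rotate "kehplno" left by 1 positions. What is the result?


Input: "kehplno", rotate left by 1
First 1 characters: "k"
Remaining characters: "ehplno"
Concatenate remaining + first: "ehplno" + "k" = "ehplnok"

ehplnok


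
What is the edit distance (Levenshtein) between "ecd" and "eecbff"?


Computing edit distance: "ecd" -> "eecbff"
DP table:
           e    e    c    b    f    f
      0    1    2    3    4    5    6
  e   1    0    1    2    3    4    5
  c   2    1    1    1    2    3    4
  d   3    2    2    2    2    3    4
Edit distance = dp[3][6] = 4

4


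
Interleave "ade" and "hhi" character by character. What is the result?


Interleaving "ade" and "hhi":
  Position 0: 'a' from first, 'h' from second => "ah"
  Position 1: 'd' from first, 'h' from second => "dh"
  Position 2: 'e' from first, 'i' from second => "ei"
Result: ahdhei

ahdhei


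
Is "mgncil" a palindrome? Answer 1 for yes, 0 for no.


Input: mgncil
Reversed: licngm
  Compare pos 0 ('m') with pos 5 ('l'): MISMATCH
  Compare pos 1 ('g') with pos 4 ('i'): MISMATCH
  Compare pos 2 ('n') with pos 3 ('c'): MISMATCH
Result: not a palindrome

0


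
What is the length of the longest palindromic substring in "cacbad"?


Input: "cacbad"
Checking substrings for palindromes:
  [0:3] "cac" (len 3) => palindrome
Longest palindromic substring: "cac" with length 3

3


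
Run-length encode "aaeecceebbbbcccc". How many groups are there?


Input: aaeecceebbbbcccc
Scanning for consecutive runs:
  Group 1: 'a' x 2 (positions 0-1)
  Group 2: 'e' x 2 (positions 2-3)
  Group 3: 'c' x 2 (positions 4-5)
  Group 4: 'e' x 2 (positions 6-7)
  Group 5: 'b' x 4 (positions 8-11)
  Group 6: 'c' x 4 (positions 12-15)
Total groups: 6

6


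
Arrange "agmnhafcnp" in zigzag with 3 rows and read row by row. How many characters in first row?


Zigzag "agmnhafcnp" into 3 rows:
Placing characters:
  'a' => row 0
  'g' => row 1
  'm' => row 2
  'n' => row 1
  'h' => row 0
  'a' => row 1
  'f' => row 2
  'c' => row 1
  'n' => row 0
  'p' => row 1
Rows:
  Row 0: "ahn"
  Row 1: "gnacp"
  Row 2: "mf"
First row length: 3

3


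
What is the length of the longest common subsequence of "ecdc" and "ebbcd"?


LCS of "ecdc" and "ebbcd"
DP table:
           e    b    b    c    d
      0    0    0    0    0    0
  e   0    1    1    1    1    1
  c   0    1    1    1    2    2
  d   0    1    1    1    2    3
  c   0    1    1    1    2    3
LCS length = dp[4][5] = 3

3


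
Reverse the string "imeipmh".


Input: imeipmh
Reading characters right to left:
  Position 6: 'h'
  Position 5: 'm'
  Position 4: 'p'
  Position 3: 'i'
  Position 2: 'e'
  Position 1: 'm'
  Position 0: 'i'
Reversed: hmpiemi

hmpiemi


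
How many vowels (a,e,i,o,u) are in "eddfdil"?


Input: eddfdil
Checking each character:
  'e' at position 0: vowel (running total: 1)
  'd' at position 1: consonant
  'd' at position 2: consonant
  'f' at position 3: consonant
  'd' at position 4: consonant
  'i' at position 5: vowel (running total: 2)
  'l' at position 6: consonant
Total vowels: 2

2


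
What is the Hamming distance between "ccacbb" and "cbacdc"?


Comparing "ccacbb" and "cbacdc" position by position:
  Position 0: 'c' vs 'c' => same
  Position 1: 'c' vs 'b' => differ
  Position 2: 'a' vs 'a' => same
  Position 3: 'c' vs 'c' => same
  Position 4: 'b' vs 'd' => differ
  Position 5: 'b' vs 'c' => differ
Total differences (Hamming distance): 3

3


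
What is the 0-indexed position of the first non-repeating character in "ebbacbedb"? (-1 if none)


Input: ebbacbedb
Character frequencies:
  'a': 1
  'b': 4
  'c': 1
  'd': 1
  'e': 2
Scanning left to right for freq == 1:
  Position 0 ('e'): freq=2, skip
  Position 1 ('b'): freq=4, skip
  Position 2 ('b'): freq=4, skip
  Position 3 ('a'): unique! => answer = 3

3


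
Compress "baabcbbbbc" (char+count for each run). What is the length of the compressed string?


Input: baabcbbbbc
Runs:
  'b' x 1 => "b1"
  'a' x 2 => "a2"
  'b' x 1 => "b1"
  'c' x 1 => "c1"
  'b' x 4 => "b4"
  'c' x 1 => "c1"
Compressed: "b1a2b1c1b4c1"
Compressed length: 12

12
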